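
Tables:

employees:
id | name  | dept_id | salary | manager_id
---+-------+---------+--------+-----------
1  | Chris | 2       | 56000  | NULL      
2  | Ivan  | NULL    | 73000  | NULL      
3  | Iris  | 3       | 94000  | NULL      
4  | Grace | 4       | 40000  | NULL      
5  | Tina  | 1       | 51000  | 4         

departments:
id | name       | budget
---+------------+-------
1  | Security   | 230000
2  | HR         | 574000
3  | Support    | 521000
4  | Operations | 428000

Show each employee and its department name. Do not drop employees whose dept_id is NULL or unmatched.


LEFT JOIN keeps every row from employees (the left table); where dept_id has no match in departments, the department columns become NULL. Walk through each employee:
  - employee 1 (Chris): dept_id=2 -> matches HR
  - employee 2 (Ivan): dept_id=NULL, no match -> kept with NULL
  - employee 3 (Iris): dept_id=3 -> matches Support
  - employee 4 (Grace): dept_id=4 -> matches Operations
  - employee 5 (Tina): dept_id=1 -> matches Security
All 5 rows appear; 1 has NULL department.

SQL:
SELECT a.name, b.name AS department
FROM employees a
LEFT JOIN departments b ON a.dept_id = b.id

Result:
name  | department
------+-----------
Chris | HR        
Ivan  | NULL      
Iris  | Support   
Grace | Operations
Tina  | Security  


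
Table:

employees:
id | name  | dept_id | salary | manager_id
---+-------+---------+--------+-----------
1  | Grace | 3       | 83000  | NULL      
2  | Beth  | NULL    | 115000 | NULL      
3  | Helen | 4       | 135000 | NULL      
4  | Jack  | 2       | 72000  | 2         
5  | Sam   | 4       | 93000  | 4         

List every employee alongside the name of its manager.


This is a self-join: employees is joined to a second copy of itself, matching each row's manager_id to another row's id. Use LEFT JOIN so rows with manager_id=NULL are kept.
  - employee 1 (Grace): manager_id=NULL -> NULL
  - employee 2 (Beth): manager_id=NULL -> NULL
  - employee 3 (Helen): manager_id=NULL -> NULL
  - employee 4 (Jack): manager_id=2 -> Beth
  - employee 5 (Sam): manager_id=4 -> Jack

SQL:
SELECT a.name AS item, b.name AS manager
FROM employees a
LEFT JOIN employees b ON a.manager_id = b.id

Result:
item  | manager
------+--------
Grace | NULL   
Beth  | NULL   
Helen | NULL   
Jack  | Beth   
Sam   | Jack   


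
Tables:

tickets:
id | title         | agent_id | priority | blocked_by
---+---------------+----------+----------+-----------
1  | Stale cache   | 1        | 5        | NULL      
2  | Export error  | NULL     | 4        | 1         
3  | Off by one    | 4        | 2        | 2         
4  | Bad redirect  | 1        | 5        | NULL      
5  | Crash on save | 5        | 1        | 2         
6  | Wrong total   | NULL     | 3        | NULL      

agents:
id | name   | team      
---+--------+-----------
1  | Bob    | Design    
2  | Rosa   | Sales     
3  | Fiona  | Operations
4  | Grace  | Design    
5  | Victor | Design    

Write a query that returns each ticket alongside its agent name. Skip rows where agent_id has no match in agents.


INNER JOIN keeps only tickets rows whose agent_id matches an id in agents. Walk through each ticket:
  - ticket 1 (Stale cache): agent_id=1 -> matches Bob
  - ticket 2 (Export error): agent_id=NULL, no match -> dropped
  - ticket 3 (Off by one): agent_id=4 -> matches Grace
  - ticket 4 (Bad redirect): agent_id=1 -> matches Bob
  - ticket 5 (Crash on save): agent_id=5 -> matches Victor
  - ticket 6 (Wrong total): agent_id=NULL, no match -> dropped
So 2 of 6 rows are dropped.

SQL:
SELECT a.title, b.name AS agent
FROM tickets a
INNER JOIN agents b ON a.agent_id = b.id

Result:
title         | agent 
--------------+-------
Stale cache   | Bob   
Off by one    | Grace 
Bad redirect  | Bob   
Crash on save | Victor


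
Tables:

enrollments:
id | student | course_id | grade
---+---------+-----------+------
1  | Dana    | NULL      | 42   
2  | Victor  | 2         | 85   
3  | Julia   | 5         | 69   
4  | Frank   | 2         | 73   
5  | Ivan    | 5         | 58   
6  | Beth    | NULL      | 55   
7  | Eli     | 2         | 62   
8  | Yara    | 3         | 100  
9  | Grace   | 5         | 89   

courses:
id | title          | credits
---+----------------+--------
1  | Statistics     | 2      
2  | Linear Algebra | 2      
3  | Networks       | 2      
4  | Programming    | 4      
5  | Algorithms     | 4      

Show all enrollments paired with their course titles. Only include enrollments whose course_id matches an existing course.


INNER JOIN keeps only enrollments rows whose course_id matches an id in courses. Walk through each enrollment:
  - enrollment 1 (Dana): course_id=NULL, no match -> dropped
  - enrollment 2 (Victor): course_id=2 -> matches Linear Algebra
  - enrollment 3 (Julia): course_id=5 -> matches Algorithms
  - enrollment 4 (Frank): course_id=2 -> matches Linear Algebra
  - enrollment 5 (Ivan): course_id=5 -> matches Algorithms
  - enrollment 6 (Beth): course_id=NULL, no match -> dropped
  - enrollment 7 (Eli): course_id=2 -> matches Linear Algebra
  - enrollment 8 (Yara): course_id=3 -> matches Networks
  - enrollment 9 (Grace): course_id=5 -> matches Algorithms
So 2 of 9 rows are dropped.

SQL:
SELECT a.student, b.title AS course
FROM enrollments a
INNER JOIN courses b ON a.course_id = b.id

Result:
student | course        
--------+---------------
Victor  | Linear Algebra
Julia   | Algorithms    
Frank   | Linear Algebra
Ivan    | Algorithms    
Eli     | Linear Algebra
Yara    | Networks      
Grace   | Algorithms    


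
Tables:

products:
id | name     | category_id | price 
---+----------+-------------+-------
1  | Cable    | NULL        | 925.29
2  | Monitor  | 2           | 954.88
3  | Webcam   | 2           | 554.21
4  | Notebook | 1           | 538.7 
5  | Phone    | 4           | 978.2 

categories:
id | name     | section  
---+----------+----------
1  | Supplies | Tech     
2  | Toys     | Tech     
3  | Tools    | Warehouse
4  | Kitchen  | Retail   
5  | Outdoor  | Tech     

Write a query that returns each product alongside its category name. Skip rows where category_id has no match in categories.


INNER JOIN keeps only products rows whose category_id matches an id in categories. Walk through each product:
  - product 1 (Cable): category_id=NULL, no match -> dropped
  - product 2 (Monitor): category_id=2 -> matches Toys
  - product 3 (Webcam): category_id=2 -> matches Toys
  - product 4 (Notebook): category_id=1 -> matches Supplies
  - product 5 (Phone): category_id=4 -> matches Kitchen
So 1 of 5 rows is dropped.

SQL:
SELECT a.name, b.name AS category
FROM products a
INNER JOIN categories b ON a.category_id = b.id

Result:
name     | category
---------+---------
Monitor  | Toys    
Webcam   | Toys    
Notebook | Supplies
Phone    | Kitchen 


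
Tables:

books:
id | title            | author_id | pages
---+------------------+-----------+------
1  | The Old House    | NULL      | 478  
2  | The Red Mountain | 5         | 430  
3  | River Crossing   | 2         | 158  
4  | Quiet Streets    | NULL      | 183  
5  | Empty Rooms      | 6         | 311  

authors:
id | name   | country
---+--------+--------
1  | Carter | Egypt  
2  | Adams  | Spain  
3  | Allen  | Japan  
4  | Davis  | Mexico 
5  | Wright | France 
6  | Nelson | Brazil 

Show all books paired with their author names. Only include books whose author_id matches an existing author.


INNER JOIN keeps only books rows whose author_id matches an id in authors. Walk through each book:
  - book 1 (The Old House): author_id=NULL, no match -> dropped
  - book 2 (The Red Mountain): author_id=5 -> matches Wright
  - book 3 (River Crossing): author_id=2 -> matches Adams
  - book 4 (Quiet Streets): author_id=NULL, no match -> dropped
  - book 5 (Empty Rooms): author_id=6 -> matches Nelson
So 2 of 5 rows are dropped.

SQL:
SELECT a.title, b.name AS author
FROM books a
INNER JOIN authors b ON a.author_id = b.id

Result:
title            | author
-----------------+-------
The Red Mountain | Wright
River Crossing   | Adams 
Empty Rooms      | Nelson


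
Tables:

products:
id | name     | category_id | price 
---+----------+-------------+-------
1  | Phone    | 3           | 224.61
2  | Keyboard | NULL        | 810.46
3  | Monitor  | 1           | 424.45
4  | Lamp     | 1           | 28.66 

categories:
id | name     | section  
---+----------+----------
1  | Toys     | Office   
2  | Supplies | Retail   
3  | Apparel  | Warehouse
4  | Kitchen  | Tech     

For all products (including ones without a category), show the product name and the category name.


LEFT JOIN keeps every row from products (the left table); where category_id has no match in categories, the category columns become NULL. Walk through each product:
  - product 1 (Phone): category_id=3 -> matches Apparel
  - product 2 (Keyboard): category_id=NULL, no match -> kept with NULL
  - product 3 (Monitor): category_id=1 -> matches Toys
  - product 4 (Lamp): category_id=1 -> matches Toys
All 4 rows appear; 1 has NULL category.

SQL:
SELECT a.name, b.name AS category
FROM products a
LEFT JOIN categories b ON a.category_id = b.id

Result:
name     | category
---------+---------
Phone    | Apparel 
Keyboard | NULL    
Monitor  | Toys    
Lamp     | Toys    


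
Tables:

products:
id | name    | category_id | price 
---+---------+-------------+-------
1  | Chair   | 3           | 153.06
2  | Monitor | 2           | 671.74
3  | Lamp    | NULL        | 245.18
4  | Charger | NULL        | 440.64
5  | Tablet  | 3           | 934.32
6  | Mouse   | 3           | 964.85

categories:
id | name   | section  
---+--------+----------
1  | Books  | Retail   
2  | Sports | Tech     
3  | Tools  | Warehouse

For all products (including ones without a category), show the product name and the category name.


LEFT JOIN keeps every row from products (the left table); where category_id has no match in categories, the category columns become NULL. Walk through each product:
  - product 1 (Chair): category_id=3 -> matches Tools
  - product 2 (Monitor): category_id=2 -> matches Sports
  - product 3 (Lamp): category_id=NULL, no match -> kept with NULL
  - product 4 (Charger): category_id=NULL, no match -> kept with NULL
  - product 5 (Tablet): category_id=3 -> matches Tools
  - product 6 (Mouse): category_id=3 -> matches Tools
All 6 rows appear; 2 have NULL category.

SQL:
SELECT a.name, b.name AS category
FROM products a
LEFT JOIN categories b ON a.category_id = b.id

Result:
name    | category
--------+---------
Chair   | Tools   
Monitor | Sports  
Lamp    | NULL    
Charger | NULL    
Tablet  | Tools   
Mouse   | Tools   


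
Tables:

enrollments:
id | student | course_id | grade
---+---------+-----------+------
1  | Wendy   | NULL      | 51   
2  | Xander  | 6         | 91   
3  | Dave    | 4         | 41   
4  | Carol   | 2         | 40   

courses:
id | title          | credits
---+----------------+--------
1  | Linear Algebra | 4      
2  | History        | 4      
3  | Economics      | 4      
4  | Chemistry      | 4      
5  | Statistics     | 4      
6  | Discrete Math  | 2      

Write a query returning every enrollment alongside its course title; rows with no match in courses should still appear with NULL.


LEFT JOIN keeps every row from enrollments (the left table); where course_id has no match in courses, the course columns become NULL. Walk through each enrollment:
  - enrollment 1 (Wendy): course_id=NULL, no match -> kept with NULL
  - enrollment 2 (Xander): course_id=6 -> matches Discrete Math
  - enrollment 3 (Dave): course_id=4 -> matches Chemistry
  - enrollment 4 (Carol): course_id=2 -> matches History
All 4 rows appear; 1 has NULL course.

SQL:
SELECT a.student, b.title AS course
FROM enrollments a
LEFT JOIN courses b ON a.course_id = b.id

Result:
student | course       
--------+--------------
Wendy   | NULL         
Xander  | Discrete Math
Dave    | Chemistry    
Carol   | History      


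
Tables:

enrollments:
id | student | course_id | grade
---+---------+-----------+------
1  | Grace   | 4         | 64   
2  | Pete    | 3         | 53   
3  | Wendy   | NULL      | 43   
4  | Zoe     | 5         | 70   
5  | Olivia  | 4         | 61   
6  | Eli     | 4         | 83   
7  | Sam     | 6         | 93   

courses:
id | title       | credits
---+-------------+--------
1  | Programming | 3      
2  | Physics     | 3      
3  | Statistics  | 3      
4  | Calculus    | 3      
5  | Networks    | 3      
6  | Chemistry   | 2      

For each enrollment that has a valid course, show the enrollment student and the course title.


INNER JOIN keeps only enrollments rows whose course_id matches an id in courses. Walk through each enrollment:
  - enrollment 1 (Grace): course_id=4 -> matches Calculus
  - enrollment 2 (Pete): course_id=3 -> matches Statistics
  - enrollment 3 (Wendy): course_id=NULL, no match -> dropped
  - enrollment 4 (Zoe): course_id=5 -> matches Networks
  - enrollment 5 (Olivia): course_id=4 -> matches Calculus
  - enrollment 6 (Eli): course_id=4 -> matches Calculus
  - enrollment 7 (Sam): course_id=6 -> matches Chemistry
So 1 of 7 rows is dropped.

SQL:
SELECT a.student, b.title AS course
FROM enrollments a
INNER JOIN courses b ON a.course_id = b.id

Result:
student | course    
--------+-----------
Grace   | Calculus  
Pete    | Statistics
Zoe     | Networks  
Olivia  | Calculus  
Eli     | Calculus  
Sam     | Chemistry 


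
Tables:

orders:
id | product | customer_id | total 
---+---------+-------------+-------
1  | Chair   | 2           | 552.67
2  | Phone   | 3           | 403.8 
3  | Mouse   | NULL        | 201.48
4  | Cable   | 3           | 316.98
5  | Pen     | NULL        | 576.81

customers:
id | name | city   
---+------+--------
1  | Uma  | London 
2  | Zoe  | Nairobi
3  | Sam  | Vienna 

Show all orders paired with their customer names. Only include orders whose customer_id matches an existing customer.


INNER JOIN keeps only orders rows whose customer_id matches an id in customers. Walk through each order:
  - order 1 (Chair): customer_id=2 -> matches Zoe
  - order 2 (Phone): customer_id=3 -> matches Sam
  - order 3 (Mouse): customer_id=NULL, no match -> dropped
  - order 4 (Cable): customer_id=3 -> matches Sam
  - order 5 (Pen): customer_id=NULL, no match -> dropped
So 2 of 5 rows are dropped.

SQL:
SELECT a.product, b.name AS customer
FROM orders a
INNER JOIN customers b ON a.customer_id = b.id

Result:
product | customer
--------+---------
Chair   | Zoe     
Phone   | Sam     
Cable   | Sam     


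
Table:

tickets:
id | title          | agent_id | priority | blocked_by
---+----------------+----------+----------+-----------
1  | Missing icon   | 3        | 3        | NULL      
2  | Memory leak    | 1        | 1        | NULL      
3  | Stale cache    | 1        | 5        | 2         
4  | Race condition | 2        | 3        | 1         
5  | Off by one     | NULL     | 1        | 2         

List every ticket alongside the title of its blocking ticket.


This is a self-join: tickets is joined to a second copy of itself, matching each row's blocked_by to another row's id. Use LEFT JOIN so rows with blocked_by=NULL are kept.
  - ticket 1 (Missing icon): blocked_by=NULL -> NULL
  - ticket 2 (Memory leak): blocked_by=NULL -> NULL
  - ticket 3 (Stale cache): blocked_by=2 -> Memory leak
  - ticket 4 (Race condition): blocked_by=1 -> Missing icon
  - ticket 5 (Off by one): blocked_by=2 -> Memory leak

SQL:
SELECT a.title AS item, b.title AS blocked_by
FROM tickets a
LEFT JOIN tickets b ON a.blocked_by = b.id

Result:
item           | blocked_by  
---------------+-------------
Missing icon   | NULL        
Memory leak    | NULL        
Stale cache    | Memory leak 
Race condition | Missing icon
Off by one     | Memory leak 


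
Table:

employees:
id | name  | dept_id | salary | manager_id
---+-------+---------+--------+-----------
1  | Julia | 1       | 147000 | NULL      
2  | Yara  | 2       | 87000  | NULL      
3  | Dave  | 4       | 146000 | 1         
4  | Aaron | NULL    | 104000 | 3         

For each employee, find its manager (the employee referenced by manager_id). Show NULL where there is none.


This is a self-join: employees is joined to a second copy of itself, matching each row's manager_id to another row's id. Use LEFT JOIN so rows with manager_id=NULL are kept.
  - employee 1 (Julia): manager_id=NULL -> NULL
  - employee 2 (Yara): manager_id=NULL -> NULL
  - employee 3 (Dave): manager_id=1 -> Julia
  - employee 4 (Aaron): manager_id=3 -> Dave

SQL:
SELECT a.name AS item, b.name AS manager
FROM employees a
LEFT JOIN employees b ON a.manager_id = b.id

Result:
item  | manager
------+--------
Julia | NULL   
Yara  | NULL   
Dave  | Julia  
Aaron | Dave   


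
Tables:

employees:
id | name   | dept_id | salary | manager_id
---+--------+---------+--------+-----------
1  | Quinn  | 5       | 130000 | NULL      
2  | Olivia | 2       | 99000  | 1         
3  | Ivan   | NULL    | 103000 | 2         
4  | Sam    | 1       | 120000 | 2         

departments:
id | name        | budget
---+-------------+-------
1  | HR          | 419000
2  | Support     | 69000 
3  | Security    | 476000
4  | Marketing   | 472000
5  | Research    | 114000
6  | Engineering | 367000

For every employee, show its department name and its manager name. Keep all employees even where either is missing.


Two LEFT JOINs from the same base table employees: one to departments via dept_id, one to employees itself via manager_id. Both are LEFT so every employee is preserved.
Match against departments:
  - employee 1 (Quinn): dept_id=5 -> matches Research
  - employee 2 (Olivia): dept_id=2 -> matches Support
  - employee 3 (Ivan): dept_id=NULL, no match -> kept with NULL
  - employee 4 (Sam): dept_id=1 -> matches HR
Match against employees (self):
  - employee 1 (Quinn): manager_id=NULL -> NULL
  - employee 2 (Olivia): manager_id=1 -> Quinn
  - employee 3 (Ivan): manager_id=2 -> Olivia
  - employee 4 (Sam): manager_id=2 -> Olivia

SQL:
SELECT a.name, b.name AS department, c.name AS manager
FROM employees a
LEFT JOIN departments b ON a.dept_id = b.id
LEFT JOIN employees c ON a.manager_id = c.id

Result:
name   | department | manager
-------+------------+--------
Quinn  | Research   | NULL   
Olivia | Support    | Quinn  
Ivan   | NULL       | Olivia 
Sam    | HR         | Olivia 


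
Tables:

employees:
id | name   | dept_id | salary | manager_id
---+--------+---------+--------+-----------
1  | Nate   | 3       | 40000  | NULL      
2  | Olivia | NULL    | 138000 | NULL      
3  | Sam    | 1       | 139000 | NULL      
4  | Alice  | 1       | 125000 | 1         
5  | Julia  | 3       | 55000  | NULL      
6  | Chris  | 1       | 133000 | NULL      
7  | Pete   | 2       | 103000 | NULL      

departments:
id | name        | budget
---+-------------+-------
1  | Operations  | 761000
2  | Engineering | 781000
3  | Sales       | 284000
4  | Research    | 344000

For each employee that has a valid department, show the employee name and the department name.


INNER JOIN keeps only employees rows whose dept_id matches an id in departments. Walk through each employee:
  - employee 1 (Nate): dept_id=3 -> matches Sales
  - employee 2 (Olivia): dept_id=NULL, no match -> dropped
  - employee 3 (Sam): dept_id=1 -> matches Operations
  - employee 4 (Alice): dept_id=1 -> matches Operations
  - employee 5 (Julia): dept_id=3 -> matches Sales
  - employee 6 (Chris): dept_id=1 -> matches Operations
  - employee 7 (Pete): dept_id=2 -> matches Engineering
So 1 of 7 rows is dropped.

SQL:
SELECT a.name, b.name AS department
FROM employees a
INNER JOIN departments b ON a.dept_id = b.id

Result:
name  | department 
------+------------
Nate  | Sales      
Sam   | Operations 
Alice | Operations 
Julia | Sales      
Chris | Operations 
Pete  | Engineering


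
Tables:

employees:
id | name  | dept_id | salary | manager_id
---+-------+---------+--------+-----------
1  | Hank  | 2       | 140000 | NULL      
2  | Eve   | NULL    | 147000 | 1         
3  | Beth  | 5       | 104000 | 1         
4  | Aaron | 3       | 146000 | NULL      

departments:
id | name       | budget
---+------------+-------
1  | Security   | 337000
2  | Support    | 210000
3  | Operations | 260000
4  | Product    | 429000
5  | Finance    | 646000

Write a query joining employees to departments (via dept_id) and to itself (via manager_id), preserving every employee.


Two LEFT JOINs from the same base table employees: one to departments via dept_id, one to employees itself via manager_id. Both are LEFT so every employee is preserved.
Match against departments:
  - employee 1 (Hank): dept_id=2 -> matches Support
  - employee 2 (Eve): dept_id=NULL, no match -> kept with NULL
  - employee 3 (Beth): dept_id=5 -> matches Finance
  - employee 4 (Aaron): dept_id=3 -> matches Operations
Match against employees (self):
  - employee 1 (Hank): manager_id=NULL -> NULL
  - employee 2 (Eve): manager_id=1 -> Hank
  - employee 3 (Beth): manager_id=1 -> Hank
  - employee 4 (Aaron): manager_id=NULL -> NULL

SQL:
SELECT a.name, b.name AS department, c.name AS manager
FROM employees a
LEFT JOIN departments b ON a.dept_id = b.id
LEFT JOIN employees c ON a.manager_id = c.id

Result:
name  | department | manager
------+------------+--------
Hank  | Support    | NULL   
Eve   | NULL       | Hank   
Beth  | Finance    | Hank   
Aaron | Operations | NULL   


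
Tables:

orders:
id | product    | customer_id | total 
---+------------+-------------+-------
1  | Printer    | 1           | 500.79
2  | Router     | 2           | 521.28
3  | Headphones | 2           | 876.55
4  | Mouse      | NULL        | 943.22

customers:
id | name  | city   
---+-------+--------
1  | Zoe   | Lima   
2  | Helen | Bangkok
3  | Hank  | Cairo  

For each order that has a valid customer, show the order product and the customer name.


INNER JOIN keeps only orders rows whose customer_id matches an id in customers. Walk through each order:
  - order 1 (Printer): customer_id=1 -> matches Zoe
  - order 2 (Router): customer_id=2 -> matches Helen
  - order 3 (Headphones): customer_id=2 -> matches Helen
  - order 4 (Mouse): customer_id=NULL, no match -> dropped
So 1 of 4 rows is dropped.

SQL:
SELECT a.product, b.name AS customer
FROM orders a
INNER JOIN customers b ON a.customer_id = b.id

Result:
product    | customer
-----------+---------
Printer    | Zoe     
Router     | Helen   
Headphones | Helen   


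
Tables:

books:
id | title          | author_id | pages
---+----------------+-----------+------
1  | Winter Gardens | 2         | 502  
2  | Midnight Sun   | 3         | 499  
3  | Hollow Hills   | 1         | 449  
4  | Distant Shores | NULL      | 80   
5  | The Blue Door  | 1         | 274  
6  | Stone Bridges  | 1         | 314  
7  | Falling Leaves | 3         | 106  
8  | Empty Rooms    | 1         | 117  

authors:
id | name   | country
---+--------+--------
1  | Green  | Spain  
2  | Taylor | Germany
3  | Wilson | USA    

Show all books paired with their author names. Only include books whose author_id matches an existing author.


INNER JOIN keeps only books rows whose author_id matches an id in authors. Walk through each book:
  - book 1 (Winter Gardens): author_id=2 -> matches Taylor
  - book 2 (Midnight Sun): author_id=3 -> matches Wilson
  - book 3 (Hollow Hills): author_id=1 -> matches Green
  - book 4 (Distant Shores): author_id=NULL, no match -> dropped
  - book 5 (The Blue Door): author_id=1 -> matches Green
  - book 6 (Stone Bridges): author_id=1 -> matches Green
  - book 7 (Falling Leaves): author_id=3 -> matches Wilson
  - book 8 (Empty Rooms): author_id=1 -> matches Green
So 1 of 8 rows is dropped.

SQL:
SELECT a.title, b.name AS author
FROM books a
INNER JOIN authors b ON a.author_id = b.id

Result:
title          | author
---------------+-------
Winter Gardens | Taylor
Midnight Sun   | Wilson
Hollow Hills   | Green 
The Blue Door  | Green 
Stone Bridges  | Green 
Falling Leaves | Wilson
Empty Rooms    | Green 


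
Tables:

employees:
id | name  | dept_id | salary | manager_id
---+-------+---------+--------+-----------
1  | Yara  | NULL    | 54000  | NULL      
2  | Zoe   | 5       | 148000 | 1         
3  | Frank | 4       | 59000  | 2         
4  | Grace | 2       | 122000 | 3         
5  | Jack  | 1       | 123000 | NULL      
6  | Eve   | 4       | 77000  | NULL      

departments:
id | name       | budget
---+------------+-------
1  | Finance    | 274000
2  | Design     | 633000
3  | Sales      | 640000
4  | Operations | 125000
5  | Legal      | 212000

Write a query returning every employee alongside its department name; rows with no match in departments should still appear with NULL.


LEFT JOIN keeps every row from employees (the left table); where dept_id has no match in departments, the department columns become NULL. Walk through each employee:
  - employee 1 (Yara): dept_id=NULL, no match -> kept with NULL
  - employee 2 (Zoe): dept_id=5 -> matches Legal
  - employee 3 (Frank): dept_id=4 -> matches Operations
  - employee 4 (Grace): dept_id=2 -> matches Design
  - employee 5 (Jack): dept_id=1 -> matches Finance
  - employee 6 (Eve): dept_id=4 -> matches Operations
All 6 rows appear; 1 has NULL department.

SQL:
SELECT a.name, b.name AS department
FROM employees a
LEFT JOIN departments b ON a.dept_id = b.id

Result:
name  | department
------+-----------
Yara  | NULL      
Zoe   | Legal     
Frank | Operations
Grace | Design    
Jack  | Finance   
Eve   | Operations


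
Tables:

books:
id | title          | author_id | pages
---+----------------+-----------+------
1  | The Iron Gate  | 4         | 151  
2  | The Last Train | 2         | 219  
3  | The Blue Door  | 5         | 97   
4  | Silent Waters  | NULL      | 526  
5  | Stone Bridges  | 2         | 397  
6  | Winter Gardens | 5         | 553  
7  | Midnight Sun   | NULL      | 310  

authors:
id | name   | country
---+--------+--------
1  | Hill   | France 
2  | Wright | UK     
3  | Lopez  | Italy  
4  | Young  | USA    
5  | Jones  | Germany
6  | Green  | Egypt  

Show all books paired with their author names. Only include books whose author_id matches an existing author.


INNER JOIN keeps only books rows whose author_id matches an id in authors. Walk through each book:
  - book 1 (The Iron Gate): author_id=4 -> matches Young
  - book 2 (The Last Train): author_id=2 -> matches Wright
  - book 3 (The Blue Door): author_id=5 -> matches Jones
  - book 4 (Silent Waters): author_id=NULL, no match -> dropped
  - book 5 (Stone Bridges): author_id=2 -> matches Wright
  - book 6 (Winter Gardens): author_id=5 -> matches Jones
  - book 7 (Midnight Sun): author_id=NULL, no match -> dropped
So 2 of 7 rows are dropped.

SQL:
SELECT a.title, b.name AS author
FROM books a
INNER JOIN authors b ON a.author_id = b.id

Result:
title          | author
---------------+-------
The Iron Gate  | Young 
The Last Train | Wright
The Blue Door  | Jones 
Stone Bridges  | Wright
Winter Gardens | Jones 


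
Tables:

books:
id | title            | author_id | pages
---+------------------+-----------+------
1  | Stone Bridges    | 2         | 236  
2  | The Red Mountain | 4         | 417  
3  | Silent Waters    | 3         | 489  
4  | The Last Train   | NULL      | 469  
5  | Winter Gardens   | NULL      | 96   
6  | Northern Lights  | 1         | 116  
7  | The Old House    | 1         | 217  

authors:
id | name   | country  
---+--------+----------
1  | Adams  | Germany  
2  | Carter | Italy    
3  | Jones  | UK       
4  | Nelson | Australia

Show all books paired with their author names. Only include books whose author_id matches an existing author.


INNER JOIN keeps only books rows whose author_id matches an id in authors. Walk through each book:
  - book 1 (Stone Bridges): author_id=2 -> matches Carter
  - book 2 (The Red Mountain): author_id=4 -> matches Nelson
  - book 3 (Silent Waters): author_id=3 -> matches Jones
  - book 4 (The Last Train): author_id=NULL, no match -> dropped
  - book 5 (Winter Gardens): author_id=NULL, no match -> dropped
  - book 6 (Northern Lights): author_id=1 -> matches Adams
  - book 7 (The Old House): author_id=1 -> matches Adams
So 2 of 7 rows are dropped.

SQL:
SELECT a.title, b.name AS author
FROM books a
INNER JOIN authors b ON a.author_id = b.id

Result:
title            | author
-----------------+-------
Stone Bridges    | Carter
The Red Mountain | Nelson
Silent Waters    | Jones 
Northern Lights  | Adams 
The Old House    | Adams 


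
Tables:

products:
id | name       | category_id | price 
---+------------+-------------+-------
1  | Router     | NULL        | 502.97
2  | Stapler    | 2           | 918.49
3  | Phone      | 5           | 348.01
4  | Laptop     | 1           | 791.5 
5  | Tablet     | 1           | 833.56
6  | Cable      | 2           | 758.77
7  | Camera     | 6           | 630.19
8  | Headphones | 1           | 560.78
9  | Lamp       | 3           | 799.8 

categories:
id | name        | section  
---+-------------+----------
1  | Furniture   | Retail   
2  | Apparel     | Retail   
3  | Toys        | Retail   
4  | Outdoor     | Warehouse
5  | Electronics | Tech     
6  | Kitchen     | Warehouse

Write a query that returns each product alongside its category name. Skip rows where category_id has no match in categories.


INNER JOIN keeps only products rows whose category_id matches an id in categories. Walk through each product:
  - product 1 (Router): category_id=NULL, no match -> dropped
  - product 2 (Stapler): category_id=2 -> matches Apparel
  - product 3 (Phone): category_id=5 -> matches Electronics
  - product 4 (Laptop): category_id=1 -> matches Furniture
  - product 5 (Tablet): category_id=1 -> matches Furniture
  - product 6 (Cable): category_id=2 -> matches Apparel
  - product 7 (Camera): category_id=6 -> matches Kitchen
  - product 8 (Headphones): category_id=1 -> matches Furniture
  - product 9 (Lamp): category_id=3 -> matches Toys
So 1 of 9 rows is dropped.

SQL:
SELECT a.name, b.name AS category
FROM products a
INNER JOIN categories b ON a.category_id = b.id

Result:
name       | category   
-----------+------------
Stapler    | Apparel    
Phone      | Electronics
Laptop     | Furniture  
Tablet     | Furniture  
Cable      | Apparel    
Camera     | Kitchen    
Headphones | Furniture  
Lamp       | Toys       


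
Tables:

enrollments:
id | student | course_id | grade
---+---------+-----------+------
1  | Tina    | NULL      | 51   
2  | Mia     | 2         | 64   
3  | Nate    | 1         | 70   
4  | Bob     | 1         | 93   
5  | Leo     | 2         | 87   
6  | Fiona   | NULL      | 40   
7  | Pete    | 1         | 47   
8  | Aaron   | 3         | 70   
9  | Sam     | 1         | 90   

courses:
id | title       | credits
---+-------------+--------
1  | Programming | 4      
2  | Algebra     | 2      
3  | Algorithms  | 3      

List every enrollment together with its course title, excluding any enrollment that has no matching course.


INNER JOIN keeps only enrollments rows whose course_id matches an id in courses. Walk through each enrollment:
  - enrollment 1 (Tina): course_id=NULL, no match -> dropped
  - enrollment 2 (Mia): course_id=2 -> matches Algebra
  - enrollment 3 (Nate): course_id=1 -> matches Programming
  - enrollment 4 (Bob): course_id=1 -> matches Programming
  - enrollment 5 (Leo): course_id=2 -> matches Algebra
  - enrollment 6 (Fiona): course_id=NULL, no match -> dropped
  - enrollment 7 (Pete): course_id=1 -> matches Programming
  - enrollment 8 (Aaron): course_id=3 -> matches Algorithms
  - enrollment 9 (Sam): course_id=1 -> matches Programming
So 2 of 9 rows are dropped.

SQL:
SELECT a.student, b.title AS course
FROM enrollments a
INNER JOIN courses b ON a.course_id = b.id

Result:
student | course     
--------+------------
Mia     | Algebra    
Nate    | Programming
Bob     | Programming
Leo     | Algebra    
Pete    | Programming
Aaron   | Algorithms 
Sam     | Programming


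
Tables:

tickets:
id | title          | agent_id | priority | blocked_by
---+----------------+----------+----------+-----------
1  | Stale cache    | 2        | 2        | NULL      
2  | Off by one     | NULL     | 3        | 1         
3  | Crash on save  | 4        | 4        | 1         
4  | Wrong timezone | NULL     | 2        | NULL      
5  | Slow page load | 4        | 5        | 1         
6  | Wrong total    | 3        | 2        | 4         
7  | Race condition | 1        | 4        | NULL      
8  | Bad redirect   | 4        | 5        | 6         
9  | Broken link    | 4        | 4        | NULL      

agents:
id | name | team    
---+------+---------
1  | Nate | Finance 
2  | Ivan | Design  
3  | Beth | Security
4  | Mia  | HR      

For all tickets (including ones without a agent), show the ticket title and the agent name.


LEFT JOIN keeps every row from tickets (the left table); where agent_id has no match in agents, the agent columns become NULL. Walk through each ticket:
  - ticket 1 (Stale cache): agent_id=2 -> matches Ivan
  - ticket 2 (Off by one): agent_id=NULL, no match -> kept with NULL
  - ticket 3 (Crash on save): agent_id=4 -> matches Mia
  - ticket 4 (Wrong timezone): agent_id=NULL, no match -> kept with NULL
  - ticket 5 (Slow page load): agent_id=4 -> matches Mia
  - ticket 6 (Wrong total): agent_id=3 -> matches Beth
  - ticket 7 (Race condition): agent_id=1 -> matches Nate
  - ticket 8 (Bad redirect): agent_id=4 -> matches Mia
  - ticket 9 (Broken link): agent_id=4 -> matches Mia
All 9 rows appear; 2 have NULL agent.

SQL:
SELECT a.title, b.name AS agent
FROM tickets a
LEFT JOIN agents b ON a.agent_id = b.id

Result:
title          | agent
---------------+------
Stale cache    | Ivan 
Off by one     | NULL 
Crash on save  | Mia  
Wrong timezone | NULL 
Slow page load | Mia  
Wrong total    | Beth 
Race condition | Nate 
Bad redirect   | Mia  
Broken link    | Mia  


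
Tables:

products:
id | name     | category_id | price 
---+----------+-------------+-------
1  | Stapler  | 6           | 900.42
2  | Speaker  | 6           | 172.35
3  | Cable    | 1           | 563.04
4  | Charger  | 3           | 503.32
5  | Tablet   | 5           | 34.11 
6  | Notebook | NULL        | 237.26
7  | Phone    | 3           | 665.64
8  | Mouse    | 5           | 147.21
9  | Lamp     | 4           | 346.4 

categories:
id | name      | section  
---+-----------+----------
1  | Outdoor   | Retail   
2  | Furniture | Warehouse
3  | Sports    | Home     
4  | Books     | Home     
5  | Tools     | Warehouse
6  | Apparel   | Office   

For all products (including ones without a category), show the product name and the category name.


LEFT JOIN keeps every row from products (the left table); where category_id has no match in categories, the category columns become NULL. Walk through each product:
  - product 1 (Stapler): category_id=6 -> matches Apparel
  - product 2 (Speaker): category_id=6 -> matches Apparel
  - product 3 (Cable): category_id=1 -> matches Outdoor
  - product 4 (Charger): category_id=3 -> matches Sports
  - product 5 (Tablet): category_id=5 -> matches Tools
  - product 6 (Notebook): category_id=NULL, no match -> kept with NULL
  - product 7 (Phone): category_id=3 -> matches Sports
  - product 8 (Mouse): category_id=5 -> matches Tools
  - product 9 (Lamp): category_id=4 -> matches Books
All 9 rows appear; 1 has NULL category.

SQL:
SELECT a.name, b.name AS category
FROM products a
LEFT JOIN categories b ON a.category_id = b.id

Result:
name     | category
---------+---------
Stapler  | Apparel 
Speaker  | Apparel 
Cable    | Outdoor 
Charger  | Sports  
Tablet   | Tools   
Notebook | NULL    
Phone    | Sports  
Mouse    | Tools   
Lamp     | Books   


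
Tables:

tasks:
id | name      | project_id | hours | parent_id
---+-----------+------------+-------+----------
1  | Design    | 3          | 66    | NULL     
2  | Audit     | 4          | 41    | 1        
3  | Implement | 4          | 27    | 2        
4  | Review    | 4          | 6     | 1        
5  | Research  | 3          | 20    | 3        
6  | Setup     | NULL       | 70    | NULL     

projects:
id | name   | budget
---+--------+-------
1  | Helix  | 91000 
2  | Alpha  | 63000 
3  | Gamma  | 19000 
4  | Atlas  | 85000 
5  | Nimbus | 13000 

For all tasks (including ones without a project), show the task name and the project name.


LEFT JOIN keeps every row from tasks (the left table); where project_id has no match in projects, the project columns become NULL. Walk through each task:
  - task 1 (Design): project_id=3 -> matches Gamma
  - task 2 (Audit): project_id=4 -> matches Atlas
  - task 3 (Implement): project_id=4 -> matches Atlas
  - task 4 (Review): project_id=4 -> matches Atlas
  - task 5 (Research): project_id=3 -> matches Gamma
  - task 6 (Setup): project_id=NULL, no match -> kept with NULL
All 6 rows appear; 1 has NULL project.

SQL:
SELECT a.name, b.name AS project
FROM tasks a
LEFT JOIN projects b ON a.project_id = b.id

Result:
name      | project
----------+--------
Design    | Gamma  
Audit     | Atlas  
Implement | Atlas  
Review    | Atlas  
Research  | Gamma  
Setup     | NULL   


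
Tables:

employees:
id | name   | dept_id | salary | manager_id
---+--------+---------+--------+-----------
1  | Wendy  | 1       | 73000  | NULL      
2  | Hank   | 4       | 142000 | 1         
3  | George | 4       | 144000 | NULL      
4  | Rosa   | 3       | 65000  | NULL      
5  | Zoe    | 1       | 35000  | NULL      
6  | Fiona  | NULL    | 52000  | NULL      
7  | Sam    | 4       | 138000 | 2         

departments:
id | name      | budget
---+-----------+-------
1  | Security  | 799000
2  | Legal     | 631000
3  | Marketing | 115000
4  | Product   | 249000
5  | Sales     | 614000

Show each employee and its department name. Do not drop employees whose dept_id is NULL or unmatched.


LEFT JOIN keeps every row from employees (the left table); where dept_id has no match in departments, the department columns become NULL. Walk through each employee:
  - employee 1 (Wendy): dept_id=1 -> matches Security
  - employee 2 (Hank): dept_id=4 -> matches Product
  - employee 3 (George): dept_id=4 -> matches Product
  - employee 4 (Rosa): dept_id=3 -> matches Marketing
  - employee 5 (Zoe): dept_id=1 -> matches Security
  - employee 6 (Fiona): dept_id=NULL, no match -> kept with NULL
  - employee 7 (Sam): dept_id=4 -> matches Product
All 7 rows appear; 1 has NULL department.

SQL:
SELECT a.name, b.name AS department
FROM employees a
LEFT JOIN departments b ON a.dept_id = b.id

Result:
name   | department
-------+-----------
Wendy  | Security  
Hank   | Product   
George | Product   
Rosa   | Marketing 
Zoe    | Security  
Fiona  | NULL      
Sam    | Product   


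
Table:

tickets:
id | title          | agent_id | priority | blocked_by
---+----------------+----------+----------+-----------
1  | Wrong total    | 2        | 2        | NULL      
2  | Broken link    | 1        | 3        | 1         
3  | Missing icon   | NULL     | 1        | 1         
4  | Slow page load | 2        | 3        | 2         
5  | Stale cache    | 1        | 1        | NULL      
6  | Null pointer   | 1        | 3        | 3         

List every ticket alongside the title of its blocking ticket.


This is a self-join: tickets is joined to a second copy of itself, matching each row's blocked_by to another row's id. Use LEFT JOIN so rows with blocked_by=NULL are kept.
  - ticket 1 (Wrong total): blocked_by=NULL -> NULL
  - ticket 2 (Broken link): blocked_by=1 -> Wrong total
  - ticket 3 (Missing icon): blocked_by=1 -> Wrong total
  - ticket 4 (Slow page load): blocked_by=2 -> Broken link
  - ticket 5 (Stale cache): blocked_by=NULL -> NULL
  - ticket 6 (Null pointer): blocked_by=3 -> Missing icon

SQL:
SELECT a.title AS item, b.title AS blocked_by
FROM tickets a
LEFT JOIN tickets b ON a.blocked_by = b.id

Result:
item           | blocked_by  
---------------+-------------
Wrong total    | NULL        
Broken link    | Wrong total 
Missing icon   | Wrong total 
Slow page load | Broken link 
Stale cache    | NULL        
Null pointer   | Missing icon


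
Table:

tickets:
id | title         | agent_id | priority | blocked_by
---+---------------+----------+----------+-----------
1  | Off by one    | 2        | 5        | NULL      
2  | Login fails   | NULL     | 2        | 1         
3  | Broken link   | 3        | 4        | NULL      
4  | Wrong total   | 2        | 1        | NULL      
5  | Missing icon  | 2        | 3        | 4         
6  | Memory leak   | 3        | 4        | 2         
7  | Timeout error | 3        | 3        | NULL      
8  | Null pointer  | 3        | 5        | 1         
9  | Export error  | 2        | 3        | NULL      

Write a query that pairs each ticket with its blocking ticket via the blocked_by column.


This is a self-join: tickets is joined to a second copy of itself, matching each row's blocked_by to another row's id. Use LEFT JOIN so rows with blocked_by=NULL are kept.
  - ticket 1 (Off by one): blocked_by=NULL -> NULL
  - ticket 2 (Login fails): blocked_by=1 -> Off by one
  - ticket 3 (Broken link): blocked_by=NULL -> NULL
  - ticket 4 (Wrong total): blocked_by=NULL -> NULL
  - ticket 5 (Missing icon): blocked_by=4 -> Wrong total
  - ticket 6 (Memory leak): blocked_by=2 -> Login fails
  - ticket 7 (Timeout error): blocked_by=NULL -> NULL
  - ticket 8 (Null pointer): blocked_by=1 -> Off by one
  - ticket 9 (Export error): blocked_by=NULL -> NULL

SQL:
SELECT a.title AS item, b.title AS blocked_by
FROM tickets a
LEFT JOIN tickets b ON a.blocked_by = b.id

Result:
item          | blocked_by 
--------------+------------
Off by one    | NULL       
Login fails   | Off by one 
Broken link   | NULL       
Wrong total   | NULL       
Missing icon  | Wrong total
Memory leak   | Login fails
Timeout error | NULL       
Null pointer  | Off by one 
Export error  | NULL       
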